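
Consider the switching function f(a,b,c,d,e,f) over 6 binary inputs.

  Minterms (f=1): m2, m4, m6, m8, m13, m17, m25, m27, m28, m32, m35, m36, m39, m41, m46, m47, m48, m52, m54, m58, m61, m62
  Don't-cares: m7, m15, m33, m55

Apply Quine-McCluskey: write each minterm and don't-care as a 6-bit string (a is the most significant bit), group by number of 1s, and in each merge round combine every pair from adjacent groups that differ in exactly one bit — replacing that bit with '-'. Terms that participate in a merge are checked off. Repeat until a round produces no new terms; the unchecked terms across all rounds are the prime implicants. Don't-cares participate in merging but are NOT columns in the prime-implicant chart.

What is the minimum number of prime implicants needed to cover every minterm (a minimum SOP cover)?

[col 0] 000010*, 000100*, 000110*, 000111*, 001000, 001101*, 001111*, 010001*, 011001*, 011011*, 011100, 100000*, 100001*, 100011*, 100100*, 100111*, 101001*, 101110*, 101111*, 110000*, 110100*, 110110*, 110111*, 111010*, 111101, 111110*
[col 1] -00100, -00111*, -01111*, 00-111*, 000-10, 0001-0, 00011-, 0011-1, 01-001, 0110-1, 1-0000*, 1-0100*, 1-0111, 1-1110, 10-001, 10-111*, 100-00*, 100-11, 1000-1, 10000-, 10111-, 11-110, 110-00*, 1101-0, 11011-, 111-10
[col 2] -0-111, 1-0-00
Prime implicants: -0-111, -00100, 000-10, 0001-0, 00011-, 001000, 0011-1, 01-001, 0110-1, 011100, 1-0-00, 1-0111, 1-1110, 10-001, 100-11, 1000-1, 10000-, 10111-, 11-110, 1101-0, 11011-, 111-10, 111101
PI chart (minterm → PIs covering it):
  2 | 000-10  (sole → essential)
  4 | -00100,0001-0
  6 | 000-10,0001-0,00011-
  8 | 001000  (sole → essential)
  13 | 0011-1  (sole → essential)
  17 | 01-001  (sole → essential)
  25 | 01-001,0110-1
  27 | 0110-1  (sole → essential)
  28 | 011100  (sole → essential)
  32 | 1-0-00,10000-
  35 | 100-11,1000-1
  36 | -00100,1-0-00
  39 | -0-111,1-0111,100-11
  41 | 10-001  (sole → essential)
  46 | 1-1110,10111-
  47 | -0-111,10111-
  48 | 1-0-00  (sole → essential)
  52 | 1-0-00,1101-0
  54 | 11-110,1101-0,11011-
  58 | 111-10  (sole → essential)
  61 | 111101  (sole → essential)
  62 | 1-1110,11-110,111-10
Essential prime implicants: 000-10, 001000, 0011-1, 01-001, 0110-1, 011100, 1-0-00, 10-001, 111-10, 111101
Petrick residual → -00100, 100-11, 10111-, 11-110
Minimum SOP uses 14 PIs: b'c'de'f' + a'b'c'ef' + a'b'cd'e'f' + a'b'cdf + a'bd'e'f + a'bcd'f + a'bcde'f' + ac'e'f' + ab'd'e'f + ab'c'ef + ab'cde + abdef' + abcef' + abcde'f

14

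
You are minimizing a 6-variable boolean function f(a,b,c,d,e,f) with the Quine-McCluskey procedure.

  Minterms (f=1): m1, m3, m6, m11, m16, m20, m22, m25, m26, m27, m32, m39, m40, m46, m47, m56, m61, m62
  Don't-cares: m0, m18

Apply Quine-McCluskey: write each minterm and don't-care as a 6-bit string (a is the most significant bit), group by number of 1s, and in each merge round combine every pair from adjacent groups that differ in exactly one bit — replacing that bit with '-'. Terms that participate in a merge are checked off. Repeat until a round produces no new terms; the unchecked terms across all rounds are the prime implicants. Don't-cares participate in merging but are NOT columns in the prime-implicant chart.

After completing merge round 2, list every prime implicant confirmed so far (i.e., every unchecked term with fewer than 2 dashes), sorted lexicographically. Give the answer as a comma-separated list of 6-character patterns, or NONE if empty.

size-2^0 implicants → 000000(✓)  000001(✓)  000011(✓)  000110(✓)  001011(✓)  010000(✓)  010010(✓)  010100(✓)  010110(✓)  011001(✓)  011010(✓)  011011(✓)  100000(✓)  100111(✓)  101000(✓)  101110(✓)  101111(✓)  111000(✓)  111101  111110(✓)
size-2^1 implicants → -00000  0-0000  0-0110  0-1011  00-011  0000-1  00000-  01-010  010-00(✓)  010-10(✓)  0100-0(✓)  0101-0(✓)  0110-1  01101-  1-1000  1-1110  10-000  10-111  10111-
size-2^2 implicants → 010--0
Unchecked terms (primes): -00000, 0-0000, 0-0110, 0-1011, 00-011, 0000-1, 00000-, 01-010, 010--0, 0110-1, 01101-, 1-1000, 1-1110, 10-000, 10-111, 10111-, 111101

-00000, 0-0000, 0-0110, 0-1011, 00-011, 0000-1, 00000-, 01-010, 0110-1, 01101-, 1-1000, 1-1110, 10-000, 10-111, 10111-, 111101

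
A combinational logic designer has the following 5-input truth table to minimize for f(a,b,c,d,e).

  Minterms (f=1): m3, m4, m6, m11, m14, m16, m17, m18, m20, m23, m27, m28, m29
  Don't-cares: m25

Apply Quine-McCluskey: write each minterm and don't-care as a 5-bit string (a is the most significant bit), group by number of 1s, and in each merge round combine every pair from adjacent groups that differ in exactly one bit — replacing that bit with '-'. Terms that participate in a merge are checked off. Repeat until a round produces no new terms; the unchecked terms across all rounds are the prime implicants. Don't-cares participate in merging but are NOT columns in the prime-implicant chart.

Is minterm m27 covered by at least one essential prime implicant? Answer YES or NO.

size-2^0 implicants → 00011(✓)  00100(✓)  00110(✓)  01011(✓)  01110(✓)  10000(✓)  10001(✓)  10010(✓)  10100(✓)  10111  11001(✓)  11011(✓)  11100(✓)  11101(✓)
size-2^1 implicants → -0100  -1011  0-011  0-110  001-0  1-001  1-100  10-00  100-0  1000-  11-01  110-1  1110-
Unchecked terms (primes): -0100, -1011, 0-011, 0-110, 001-0, 1-001, 1-100, 10-00, 100-0, 1000-, 10111, 11-01, 110-1, 1110-
Minterm coverage:
  m3 ⊆ 0-011 [E]
  m4 ⊆ -0100,001-0
  m6 ⊆ 0-110,001-0
  m11 ⊆ -1011,0-011
  m14 ⊆ 0-110 [E]
  m16 ⊆ 10-00,100-0,1000-
  m17 ⊆ 1-001,1000-
  m18 ⊆ 100-0 [E]
  m20 ⊆ -0100,1-100,10-00
  m23 ⊆ 10111 [E]
  m27 ⊆ -1011,110-1
  m28 ⊆ 1-100,1110-
  m29 ⊆ 11-01,1110-
E = {0-011, 0-110, 100-0, 10111}

NO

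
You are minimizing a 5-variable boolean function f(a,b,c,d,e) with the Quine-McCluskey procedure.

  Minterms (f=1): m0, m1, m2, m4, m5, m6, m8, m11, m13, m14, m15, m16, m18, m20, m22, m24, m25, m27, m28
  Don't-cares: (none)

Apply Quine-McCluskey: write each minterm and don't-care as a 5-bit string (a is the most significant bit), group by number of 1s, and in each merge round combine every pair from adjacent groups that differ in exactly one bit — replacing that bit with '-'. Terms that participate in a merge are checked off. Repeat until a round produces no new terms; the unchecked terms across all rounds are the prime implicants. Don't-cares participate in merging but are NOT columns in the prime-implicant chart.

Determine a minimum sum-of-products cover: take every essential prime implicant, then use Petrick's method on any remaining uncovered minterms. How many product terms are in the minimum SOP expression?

size-2^0 implicants → 00000(✓)  00001(✓)  00010(✓)  00100(✓)  00101(✓)  00110(✓)  01000(✓)  01011(✓)  01101(✓)  01110(✓)  01111(✓)  10000(✓)  10010(✓)  10100(✓)  10110(✓)  11000(✓)  11001(✓)  11011(✓)  11100(✓)
size-2^1 implicants → -0000(✓)  -0010(✓)  -0100(✓)  -0110(✓)  -1000(✓)  -1011  0-000(✓)  0-101  0-110  00-00(✓)  00-01(✓)  00-10(✓)  000-0(✓)  0000-(✓)  001-0(✓)  0010-(✓)  01-11  011-1  0111-  1-000(✓)  1-100(✓)  10-00(✓)  10-10(✓)  100-0(✓)  101-0(✓)  11-00(✓)  110-1  1100-
size-2^2 implicants → --000  -0-00(✓)  -0-10(✓)  -00-0(✓)  -01-0(✓)  00--0(✓)  00-0-  1--00  10--0(✓)
size-2^3 implicants → -0--0
Unchecked terms (primes): --000, -0--0, -1011, 0-101, 0-110, 00-0-, 01-11, 011-1, 0111-, 1--00, 110-1, 1100-
Minterm coverage:
  m0 ⊆ --000,-0--0,00-0-
  m1 ⊆ 00-0- [E]
  m2 ⊆ -0--0 [E]
  m4 ⊆ -0--0,00-0-
  m5 ⊆ 0-101,00-0-
  m6 ⊆ -0--0,0-110
  m8 ⊆ --000 [E]
  m11 ⊆ -1011,01-11
  m13 ⊆ 0-101,011-1
  m14 ⊆ 0-110,0111-
  m15 ⊆ 01-11,011-1,0111-
  m16 ⊆ --000,-0--0,1--00
  m18 ⊆ -0--0 [E]
  m20 ⊆ -0--0,1--00
  m22 ⊆ -0--0 [E]
  m24 ⊆ --000,1--00,1100-
  m25 ⊆ 110-1,1100-
  m27 ⊆ -1011,110-1
  m28 ⊆ 1--00 [E]
E = {--000, -0--0, 00-0-, 1--00}
Petrick residual → -1011, 0-101, 0111-, 110-1
Cover = c'd'e' + b'e' + bc'de + a'cd'e + a'b'd' + a'bcd + ad'e' + abc'e  |cover|=8

8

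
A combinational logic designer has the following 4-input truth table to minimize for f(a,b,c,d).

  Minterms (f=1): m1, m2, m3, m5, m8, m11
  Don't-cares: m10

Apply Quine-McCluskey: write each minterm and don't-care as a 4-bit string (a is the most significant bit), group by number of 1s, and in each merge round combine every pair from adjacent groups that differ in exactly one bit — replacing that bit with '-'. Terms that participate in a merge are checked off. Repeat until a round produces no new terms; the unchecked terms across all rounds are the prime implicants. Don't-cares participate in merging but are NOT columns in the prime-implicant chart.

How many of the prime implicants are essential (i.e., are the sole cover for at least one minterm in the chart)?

3

size-2^0 implicants → 0001(✓)  0010(✓)  0011(✓)  0101(✓)  1000(✓)  1010(✓)  1011(✓)
size-2^1 implicants → -010(✓)  -011(✓)  0-01  00-1  001-(✓)  10-0  101-(✓)
size-2^2 implicants → -01-
Unchecked terms (primes): -01-, 0-01, 00-1, 10-0
Minterm coverage:
  m1 ⊆ 0-01,00-1
  m2 ⊆ -01- [E]
  m3 ⊆ -01-,00-1
  m5 ⊆ 0-01 [E]
  m8 ⊆ 10-0 [E]
  m11 ⊆ -01- [E]
E = {-01-, 0-01, 10-0}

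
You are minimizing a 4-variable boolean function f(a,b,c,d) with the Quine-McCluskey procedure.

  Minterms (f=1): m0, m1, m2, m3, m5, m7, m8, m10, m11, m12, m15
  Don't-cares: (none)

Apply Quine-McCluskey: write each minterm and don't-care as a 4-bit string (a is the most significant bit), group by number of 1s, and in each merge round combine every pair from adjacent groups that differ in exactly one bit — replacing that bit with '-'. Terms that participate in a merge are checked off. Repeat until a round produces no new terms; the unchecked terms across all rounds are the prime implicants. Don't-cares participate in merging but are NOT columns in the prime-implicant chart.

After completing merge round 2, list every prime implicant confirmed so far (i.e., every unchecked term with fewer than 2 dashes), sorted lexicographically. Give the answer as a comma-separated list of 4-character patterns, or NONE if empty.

Round 0: 0000✓ 0001✓ 0010✓ 0011✓ 0101✓ 0111✓ 1000✓ 1010✓ 1011✓ 1100✓ 1111✓
Round 1: -000✓ -010✓ -011✓ -111✓ 0-01✓ 0-11✓ 00-0✓ 00-1✓ 000-✓ 001-✓ 01-1✓ 1-00 1-11✓ 10-0✓ 101-✓
Round 2: --11 -0-0 -01- 0--1 00--
PIs = {--11, -0-0, -01-, 0--1, 00--, 1-00}

1-00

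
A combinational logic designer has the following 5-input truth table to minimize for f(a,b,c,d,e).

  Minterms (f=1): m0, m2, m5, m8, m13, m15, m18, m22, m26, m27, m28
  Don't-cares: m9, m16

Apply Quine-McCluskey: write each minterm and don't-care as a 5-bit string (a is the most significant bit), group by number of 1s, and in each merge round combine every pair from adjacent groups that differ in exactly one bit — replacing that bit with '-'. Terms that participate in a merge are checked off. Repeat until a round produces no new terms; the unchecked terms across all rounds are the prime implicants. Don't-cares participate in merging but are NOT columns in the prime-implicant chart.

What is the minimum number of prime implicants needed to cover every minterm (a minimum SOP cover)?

[col 0] 00000*, 00010*, 00101*, 01000*, 01001*, 01101*, 01111*, 10000*, 10010*, 10110*, 11010*, 11011*, 11100
[col 1] -0000*, -0010*, 0-000, 0-101, 000-0*, 01-01, 0100-, 011-1, 1-010, 10-10, 100-0*, 1101-
[col 2] -00-0
Prime implicants: -00-0, 0-000, 0-101, 01-01, 0100-, 011-1, 1-010, 10-10, 1101-, 11100
PI chart (minterm → PIs covering it):
  0 | -00-0,0-000
  2 | -00-0  (sole → essential)
  5 | 0-101  (sole → essential)
  8 | 0-000,0100-
  13 | 0-101,01-01,011-1
  15 | 011-1  (sole → essential)
  18 | -00-0,1-010,10-10
  22 | 10-10  (sole → essential)
  26 | 1-010,1101-
  27 | 1101-  (sole → essential)
  28 | 11100  (sole → essential)
Essential prime implicants: -00-0, 0-101, 011-1, 10-10, 1101-, 11100
Petrick residual → 0-000
Minimum SOP uses 7 PIs: b'c'e' + a'c'd'e' + a'cd'e + a'bce + ab'de' + abc'd + abcd'e'

7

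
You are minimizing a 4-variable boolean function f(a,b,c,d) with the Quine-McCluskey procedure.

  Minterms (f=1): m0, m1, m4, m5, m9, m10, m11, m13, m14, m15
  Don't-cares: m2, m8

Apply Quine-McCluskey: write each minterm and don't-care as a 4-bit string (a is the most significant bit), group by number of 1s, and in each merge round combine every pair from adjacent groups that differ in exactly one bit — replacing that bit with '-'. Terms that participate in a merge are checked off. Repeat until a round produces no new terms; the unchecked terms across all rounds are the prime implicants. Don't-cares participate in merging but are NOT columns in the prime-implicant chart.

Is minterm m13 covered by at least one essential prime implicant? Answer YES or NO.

NO

[col 0] 0000*, 0001*, 0010*, 0100*, 0101*, 1000*, 1001*, 1010*, 1011*, 1101*, 1110*, 1111*
[col 1] -000*, -001*, -010*, -101*, 0-00*, 0-01*, 00-0*, 000-*, 010-*, 1-01*, 1-10*, 1-11*, 10-0*, 10-1*, 100-*, 101-*, 11-1*, 111-*
[col 2] --01, -0-0, -00-, 0-0-, 1--1, 1-1-, 10--
Prime implicants: --01, -0-0, -00-, 0-0-, 1--1, 1-1-, 10--
PI chart (minterm → PIs covering it):
  0 | -0-0,-00-,0-0-
  1 | --01,-00-,0-0-
  4 | 0-0-  (sole → essential)
  5 | --01,0-0-
  9 | --01,-00-,1--1,10--
  10 | -0-0,1-1-,10--
  11 | 1--1,1-1-,10--
  13 | --01,1--1
  14 | 1-1-  (sole → essential)
  15 | 1--1,1-1-
Essential prime implicants: 0-0-, 1-1-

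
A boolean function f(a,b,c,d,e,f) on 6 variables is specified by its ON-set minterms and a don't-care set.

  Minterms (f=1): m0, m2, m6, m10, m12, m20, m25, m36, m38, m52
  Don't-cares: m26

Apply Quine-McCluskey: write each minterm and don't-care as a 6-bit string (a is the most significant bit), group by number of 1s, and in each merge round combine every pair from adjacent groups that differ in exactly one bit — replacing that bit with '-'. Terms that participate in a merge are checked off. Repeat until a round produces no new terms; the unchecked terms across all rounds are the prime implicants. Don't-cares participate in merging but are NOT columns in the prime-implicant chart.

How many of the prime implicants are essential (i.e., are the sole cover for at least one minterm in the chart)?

4

size-2^0 implicants → 000000(✓)  000010(✓)  000110(✓)  001010(✓)  001100  010100(✓)  011001  011010(✓)  100100(✓)  100110(✓)  110100(✓)
size-2^1 implicants → -00110  -10100  0-1010  00-010  000-10  0000-0  1-0100  1001-0
Unchecked terms (primes): -00110, -10100, 0-1010, 00-010, 000-10, 0000-0, 001100, 011001, 1-0100, 1001-0
Minterm coverage:
  m0 ⊆ 0000-0 [E]
  m2 ⊆ 00-010,000-10,0000-0
  m6 ⊆ -00110,000-10
  m10 ⊆ 0-1010,00-010
  m12 ⊆ 001100 [E]
  m20 ⊆ -10100 [E]
  m25 ⊆ 011001 [E]
  m36 ⊆ 1-0100,1001-0
  m38 ⊆ -00110,1001-0
  m52 ⊆ -10100,1-0100
E = {-10100, 0000-0, 001100, 011001}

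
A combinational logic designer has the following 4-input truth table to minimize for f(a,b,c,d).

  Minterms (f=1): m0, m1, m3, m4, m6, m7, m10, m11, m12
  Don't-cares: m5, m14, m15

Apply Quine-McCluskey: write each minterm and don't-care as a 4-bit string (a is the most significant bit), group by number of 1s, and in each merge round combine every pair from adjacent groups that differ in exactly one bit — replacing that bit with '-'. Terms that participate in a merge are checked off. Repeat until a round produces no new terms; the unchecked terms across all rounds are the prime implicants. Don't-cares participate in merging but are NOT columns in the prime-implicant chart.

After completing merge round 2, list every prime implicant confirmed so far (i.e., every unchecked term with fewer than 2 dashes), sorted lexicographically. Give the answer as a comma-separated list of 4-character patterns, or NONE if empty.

size-2^0 implicants → 0000(✓)  0001(✓)  0011(✓)  0100(✓)  0101(✓)  0110(✓)  0111(✓)  1010(✓)  1011(✓)  1100(✓)  1110(✓)  1111(✓)
size-2^1 implicants → -011(✓)  -100(✓)  -110(✓)  -111(✓)  0-00(✓)  0-01(✓)  0-11(✓)  00-1(✓)  000-(✓)  01-0(✓)  01-1(✓)  010-(✓)  011-(✓)  1-10(✓)  1-11(✓)  101-(✓)  11-0(✓)  111-(✓)
size-2^2 implicants → --11  -1-0  -11-  0--1  0-0-  01--  1-1-
Unchecked terms (primes): --11, -1-0, -11-, 0--1, 0-0-, 01--, 1-1-

NONE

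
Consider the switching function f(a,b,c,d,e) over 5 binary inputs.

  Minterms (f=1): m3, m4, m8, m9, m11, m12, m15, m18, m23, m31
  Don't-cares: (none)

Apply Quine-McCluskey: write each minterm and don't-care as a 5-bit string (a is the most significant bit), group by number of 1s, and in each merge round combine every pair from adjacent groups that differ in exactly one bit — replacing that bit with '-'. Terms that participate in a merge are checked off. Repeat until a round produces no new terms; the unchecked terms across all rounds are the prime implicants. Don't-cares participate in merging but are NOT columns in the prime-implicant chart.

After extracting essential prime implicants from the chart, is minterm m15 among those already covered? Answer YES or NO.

Round 0: 00011✓ 00100✓ 01000✓ 01001✓ 01011✓ 01100✓ 01111✓ 10010 10111✓ 11111✓
Round 1: -1111 0-011 0-100 01-00 01-11 010-1 0100- 1-111
PIs = {-1111, 0-011, 0-100, 01-00, 01-11, 010-1, 0100-, 1-111, 10010}
Coverage chart:
  m3: 0-011 ←essential
  m4: 0-100 ←essential
  m8: 01-00,0100-
  m9: 010-1,0100-
  m11: 0-011,01-11,010-1
  m12: 0-100,01-00
  m15: -1111,01-11
  m18: 10010 ←essential
  m23: 1-111 ←essential
  m31: -1111,1-111
Essential: 0-011, 0-100, 1-111, 10010

NO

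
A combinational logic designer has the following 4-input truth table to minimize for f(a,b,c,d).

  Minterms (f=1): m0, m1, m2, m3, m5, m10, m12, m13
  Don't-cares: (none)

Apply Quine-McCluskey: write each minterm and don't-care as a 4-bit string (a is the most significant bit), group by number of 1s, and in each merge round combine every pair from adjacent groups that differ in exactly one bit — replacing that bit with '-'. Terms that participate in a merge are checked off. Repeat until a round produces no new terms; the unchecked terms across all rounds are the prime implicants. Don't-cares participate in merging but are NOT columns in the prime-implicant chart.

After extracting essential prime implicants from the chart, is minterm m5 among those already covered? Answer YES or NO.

[col 0] 0000*, 0001*, 0010*, 0011*, 0101*, 1010*, 1100*, 1101*
[col 1] -010, -101, 0-01, 00-0*, 00-1*, 000-*, 001-*, 110-
[col 2] 00--
Prime implicants: -010, -101, 0-01, 00--, 110-
PI chart (minterm → PIs covering it):
  0 | 00--  (sole → essential)
  1 | 0-01,00--
  2 | -010,00--
  3 | 00--  (sole → essential)
  5 | -101,0-01
  10 | -010  (sole → essential)
  12 | 110-  (sole → essential)
  13 | -101,110-
Essential prime implicants: -010, 00--, 110-

NO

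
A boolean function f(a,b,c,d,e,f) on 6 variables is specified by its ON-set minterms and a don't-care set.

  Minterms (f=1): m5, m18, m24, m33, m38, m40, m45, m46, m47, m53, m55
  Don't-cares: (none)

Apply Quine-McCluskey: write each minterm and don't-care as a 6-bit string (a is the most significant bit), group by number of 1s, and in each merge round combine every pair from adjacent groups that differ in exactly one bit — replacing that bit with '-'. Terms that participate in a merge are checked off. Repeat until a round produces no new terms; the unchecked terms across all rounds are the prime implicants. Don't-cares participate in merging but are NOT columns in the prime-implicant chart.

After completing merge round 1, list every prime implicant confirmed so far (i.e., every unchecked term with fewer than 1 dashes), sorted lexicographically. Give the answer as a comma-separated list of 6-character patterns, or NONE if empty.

000101, 010010, 011000, 100001, 101000

[col 0] 000101, 010010, 011000, 100001, 100110*, 101000, 101101*, 101110*, 101111*, 110101*, 110111*
[col 1] 10-110, 1011-1, 10111-, 1101-1
Prime implicants: 000101, 010010, 011000, 10-110, 100001, 101000, 1011-1, 10111-, 1101-1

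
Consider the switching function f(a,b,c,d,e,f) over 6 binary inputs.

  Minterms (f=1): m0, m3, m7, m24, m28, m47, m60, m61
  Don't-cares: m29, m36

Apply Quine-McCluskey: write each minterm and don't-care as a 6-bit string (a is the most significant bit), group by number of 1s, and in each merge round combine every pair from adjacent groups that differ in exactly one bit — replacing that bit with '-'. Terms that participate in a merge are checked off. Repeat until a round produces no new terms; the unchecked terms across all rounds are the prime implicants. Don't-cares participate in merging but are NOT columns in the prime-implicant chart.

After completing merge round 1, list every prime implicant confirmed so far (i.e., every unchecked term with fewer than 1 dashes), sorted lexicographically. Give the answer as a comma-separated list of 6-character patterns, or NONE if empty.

size-2^0 implicants → 000000  000011(✓)  000111(✓)  011000(✓)  011100(✓)  011101(✓)  100100  101111  111100(✓)  111101(✓)
size-2^1 implicants → -11100(✓)  -11101(✓)  000-11  011-00  01110-(✓)  11110-(✓)
size-2^2 implicants → -1110-
Unchecked terms (primes): -1110-, 000-11, 000000, 011-00, 100100, 101111

000000, 100100, 101111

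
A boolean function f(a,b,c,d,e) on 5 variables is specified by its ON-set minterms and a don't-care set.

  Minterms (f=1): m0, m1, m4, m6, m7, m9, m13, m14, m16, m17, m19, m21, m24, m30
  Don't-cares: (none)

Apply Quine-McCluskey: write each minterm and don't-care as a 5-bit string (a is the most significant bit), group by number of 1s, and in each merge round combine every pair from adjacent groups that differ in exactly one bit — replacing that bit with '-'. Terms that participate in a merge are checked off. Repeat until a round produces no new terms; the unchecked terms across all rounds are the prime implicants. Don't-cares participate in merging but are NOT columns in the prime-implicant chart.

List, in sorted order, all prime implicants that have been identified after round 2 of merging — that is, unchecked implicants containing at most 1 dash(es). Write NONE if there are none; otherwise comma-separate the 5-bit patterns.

-1110, 0-001, 0-110, 00-00, 001-0, 0011-, 01-01, 1-000, 10-01, 100-1

[col 0] 00000*, 00001*, 00100*, 00110*, 00111*, 01001*, 01101*, 01110*, 10000*, 10001*, 10011*, 10101*, 11000*, 11110*
[col 1] -0000*, -0001*, -1110, 0-001, 0-110, 00-00, 0000-*, 001-0, 0011-, 01-01, 1-000, 10-01, 100-1, 1000-*
[col 2] -000-
Prime implicants: -000-, -1110, 0-001, 0-110, 00-00, 001-0, 0011-, 01-01, 1-000, 10-01, 100-1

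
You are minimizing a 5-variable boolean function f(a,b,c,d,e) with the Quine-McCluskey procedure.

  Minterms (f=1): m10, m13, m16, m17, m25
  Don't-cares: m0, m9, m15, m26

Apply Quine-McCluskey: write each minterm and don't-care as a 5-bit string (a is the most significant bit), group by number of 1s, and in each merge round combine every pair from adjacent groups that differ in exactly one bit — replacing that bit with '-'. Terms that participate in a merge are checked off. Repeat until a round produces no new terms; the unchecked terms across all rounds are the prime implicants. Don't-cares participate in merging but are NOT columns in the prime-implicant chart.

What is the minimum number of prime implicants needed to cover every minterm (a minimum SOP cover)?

[col 0] 00000*, 01001*, 01010*, 01101*, 01111*, 10000*, 10001*, 11001*, 11010*
[col 1] -0000, -1001, -1010, 01-01, 011-1, 1-001, 1000-
Prime implicants: -0000, -1001, -1010, 01-01, 011-1, 1-001, 1000-
PI chart (minterm → PIs covering it):
  10 | -1010  (sole → essential)
  13 | 01-01,011-1
  16 | -0000,1000-
  17 | 1-001,1000-
  25 | -1001,1-001
Essential prime implicants: -1010
Petrick residual → -0000, 01-01, 1-001
Minimum SOP uses 4 PIs: b'c'd'e' + bc'de' + a'bd'e + ac'd'e

4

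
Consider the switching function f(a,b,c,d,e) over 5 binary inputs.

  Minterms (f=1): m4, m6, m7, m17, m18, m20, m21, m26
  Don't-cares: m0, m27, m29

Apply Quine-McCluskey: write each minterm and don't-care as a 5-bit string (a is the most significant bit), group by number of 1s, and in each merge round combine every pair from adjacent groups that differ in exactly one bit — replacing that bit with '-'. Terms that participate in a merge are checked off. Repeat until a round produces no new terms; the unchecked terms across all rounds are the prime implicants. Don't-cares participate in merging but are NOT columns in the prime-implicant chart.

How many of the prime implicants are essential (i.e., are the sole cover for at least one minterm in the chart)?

Round 0: 00000✓ 00100✓ 00110✓ 00111✓ 10001✓ 10010✓ 10100✓ 10101✓ 11010✓ 11011✓ 11101✓
Round 1: -0100 00-00 001-0 0011- 1-010 1-101 10-01 1010- 1101-
PIs = {-0100, 00-00, 001-0, 0011-, 1-010, 1-101, 10-01, 1010-, 1101-}
Coverage chart:
  m4: -0100,00-00,001-0
  m6: 001-0,0011-
  m7: 0011- ←essential
  m17: 10-01 ←essential
  m18: 1-010 ←essential
  m20: -0100,1010-
  m21: 1-101,10-01,1010-
  m26: 1-010,1101-
Essential: 0011-, 1-010, 10-01

3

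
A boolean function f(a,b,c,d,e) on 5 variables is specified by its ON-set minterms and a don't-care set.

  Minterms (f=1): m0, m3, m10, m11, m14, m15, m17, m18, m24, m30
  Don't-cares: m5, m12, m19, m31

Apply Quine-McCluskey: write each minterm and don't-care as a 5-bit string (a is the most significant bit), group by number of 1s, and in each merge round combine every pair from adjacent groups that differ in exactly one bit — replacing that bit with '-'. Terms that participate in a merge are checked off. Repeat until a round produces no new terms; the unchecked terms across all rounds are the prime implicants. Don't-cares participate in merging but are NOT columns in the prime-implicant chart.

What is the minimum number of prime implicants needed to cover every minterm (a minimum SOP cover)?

[col 0] 00000, 00011*, 00101, 01010*, 01011*, 01100*, 01110*, 01111*, 10001*, 10010*, 10011*, 11000, 11110*, 11111*
[col 1] -0011, -1110*, -1111*, 0-011, 01-10*, 01-11*, 0101-*, 011-0, 0111-*, 100-1, 1001-, 1111-*
[col 2] -111-, 01-1-
Prime implicants: -0011, -111-, 0-011, 00000, 00101, 01-1-, 011-0, 100-1, 1001-, 11000
PI chart (minterm → PIs covering it):
  0 | 00000  (sole → essential)
  3 | -0011,0-011
  10 | 01-1-  (sole → essential)
  11 | 0-011,01-1-
  14 | -111-,01-1-,011-0
  15 | -111-,01-1-
  17 | 100-1  (sole → essential)
  18 | 1001-  (sole → essential)
  24 | 11000  (sole → essential)
  30 | -111-  (sole → essential)
Essential prime implicants: -111-, 00000, 01-1-, 100-1, 1001-, 11000
Petrick residual → -0011
Minimum SOP uses 7 PIs: b'c'de + bcd + a'b'c'd'e' + a'bd + ab'c'e + ab'c'd + abc'd'e'

7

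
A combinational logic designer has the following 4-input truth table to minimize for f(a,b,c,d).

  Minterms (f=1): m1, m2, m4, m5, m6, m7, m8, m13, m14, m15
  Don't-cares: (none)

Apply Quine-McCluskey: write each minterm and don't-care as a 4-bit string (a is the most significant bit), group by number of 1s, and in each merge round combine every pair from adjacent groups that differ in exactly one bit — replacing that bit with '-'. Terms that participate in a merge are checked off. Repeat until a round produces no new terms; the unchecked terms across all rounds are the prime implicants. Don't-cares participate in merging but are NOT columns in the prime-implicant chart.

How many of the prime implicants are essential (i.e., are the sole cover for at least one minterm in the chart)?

6

Round 0: 0001✓ 0010✓ 0100✓ 0101✓ 0110✓ 0111✓ 1000 1101✓ 1110✓ 1111✓
Round 1: -101✓ -110✓ -111✓ 0-01 0-10 01-0✓ 01-1✓ 010-✓ 011-✓ 11-1✓ 111-✓
Round 2: -1-1 -11- 01--
PIs = {-1-1, -11-, 0-01, 0-10, 01--, 1000}
Coverage chart:
  m1: 0-01 ←essential
  m2: 0-10 ←essential
  m4: 01-- ←essential
  m5: -1-1,0-01,01--
  m6: -11-,0-10,01--
  m7: -1-1,-11-,01--
  m8: 1000 ←essential
  m13: -1-1 ←essential
  m14: -11- ←essential
  m15: -1-1,-11-
Essential: -1-1, -11-, 0-01, 0-10, 01--, 1000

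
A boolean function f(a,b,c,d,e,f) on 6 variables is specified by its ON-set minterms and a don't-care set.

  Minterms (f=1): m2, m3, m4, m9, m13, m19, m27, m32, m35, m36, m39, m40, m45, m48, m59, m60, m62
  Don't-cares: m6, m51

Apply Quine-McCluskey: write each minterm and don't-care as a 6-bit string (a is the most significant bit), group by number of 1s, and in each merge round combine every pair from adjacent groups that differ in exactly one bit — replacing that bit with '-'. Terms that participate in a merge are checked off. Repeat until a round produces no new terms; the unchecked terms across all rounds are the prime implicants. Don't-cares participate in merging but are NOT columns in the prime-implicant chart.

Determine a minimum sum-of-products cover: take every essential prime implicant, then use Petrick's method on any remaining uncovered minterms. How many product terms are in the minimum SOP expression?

size-2^0 implicants → 000010(✓)  000011(✓)  000100(✓)  000110(✓)  001001(✓)  001101(✓)  010011(✓)  011011(✓)  100000(✓)  100011(✓)  100100(✓)  100111(✓)  101000(✓)  101101(✓)  110000(✓)  110011(✓)  111011(✓)  111100(✓)  111110(✓)
size-2^1 implicants → -00011(✓)  -00100  -01101  -10011(✓)  -11011(✓)  0-0011(✓)  000-10  00001-  0001-0  001-01  01-011(✓)  1-0000  1-0011(✓)  10-000  100-00  100-11  11-011(✓)  1111-0
size-2^2 implicants → --0011  -1-011
Unchecked terms (primes): --0011, -00100, -01101, -1-011, 000-10, 00001-, 0001-0, 001-01, 1-0000, 10-000, 100-00, 100-11, 1111-0
Minterm coverage:
  m2 ⊆ 000-10,00001-
  m3 ⊆ --0011,00001-
  m4 ⊆ -00100,0001-0
  m9 ⊆ 001-01 [E]
  m13 ⊆ -01101,001-01
  m19 ⊆ --0011,-1-011
  m27 ⊆ -1-011 [E]
  m32 ⊆ 1-0000,10-000,100-00
  m35 ⊆ --0011,100-11
  m36 ⊆ -00100,100-00
  m39 ⊆ 100-11 [E]
  m40 ⊆ 10-000 [E]
  m45 ⊆ -01101 [E]
  m48 ⊆ 1-0000 [E]
  m59 ⊆ -1-011 [E]
  m60 ⊆ 1111-0 [E]
  m62 ⊆ 1111-0 [E]
E = {-01101, -1-011, 001-01, 1-0000, 10-000, 100-11, 1111-0}
Petrick residual → -00100, 00001-
Cover = b'c'de'f' + b'cde'f + bd'ef + a'b'c'd'e + a'b'ce'f + ac'd'e'f' + ab'd'e'f' + ab'c'ef + abcdf'  |cover|=9

9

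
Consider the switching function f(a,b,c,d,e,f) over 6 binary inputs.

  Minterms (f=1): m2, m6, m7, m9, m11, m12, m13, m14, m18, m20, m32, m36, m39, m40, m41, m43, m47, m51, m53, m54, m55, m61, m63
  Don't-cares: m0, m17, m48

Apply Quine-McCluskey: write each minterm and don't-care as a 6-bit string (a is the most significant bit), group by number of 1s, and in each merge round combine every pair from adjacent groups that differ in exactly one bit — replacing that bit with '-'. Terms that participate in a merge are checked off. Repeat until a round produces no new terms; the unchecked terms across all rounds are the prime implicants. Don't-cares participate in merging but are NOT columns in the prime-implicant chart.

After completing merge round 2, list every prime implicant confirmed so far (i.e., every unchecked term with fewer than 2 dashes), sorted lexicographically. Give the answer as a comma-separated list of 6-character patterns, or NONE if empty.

[col 0] 000000*, 000010*, 000110*, 000111*, 001001*, 001011*, 001100*, 001101*, 001110*, 010001, 010010*, 010100, 100000*, 100100*, 100111*, 101000*, 101001*, 101011*, 101111*, 110000*, 110011*, 110101*, 110110*, 110111*, 111101*, 111111*
[col 1] -00000, -00111, -01001*, -01011*, 0-0010, 00-110, 000-10, 0000-0, 00011-, 001-01, 0010-1*, 0011-0, 00110-, 1-0000, 1-0111*, 1-1111*, 10-000, 10-111*, 100-00, 101-11, 1010-1*, 10100-, 11-101*, 11-111*, 110-11, 1101-1*, 11011-, 1111-1*
[col 2] -010-1, 1--111, 11-1-1
Prime implicants: -00000, -00111, -010-1, 0-0010, 00-110, 000-10, 0000-0, 00011-, 001-01, 0011-0, 00110-, 010001, 010100, 1--111, 1-0000, 10-000, 100-00, 101-11, 10100-, 11-1-1, 110-11, 11011-

-00000, -00111, 0-0010, 00-110, 000-10, 0000-0, 00011-, 001-01, 0011-0, 00110-, 010001, 010100, 1-0000, 10-000, 100-00, 101-11, 10100-, 110-11, 11011-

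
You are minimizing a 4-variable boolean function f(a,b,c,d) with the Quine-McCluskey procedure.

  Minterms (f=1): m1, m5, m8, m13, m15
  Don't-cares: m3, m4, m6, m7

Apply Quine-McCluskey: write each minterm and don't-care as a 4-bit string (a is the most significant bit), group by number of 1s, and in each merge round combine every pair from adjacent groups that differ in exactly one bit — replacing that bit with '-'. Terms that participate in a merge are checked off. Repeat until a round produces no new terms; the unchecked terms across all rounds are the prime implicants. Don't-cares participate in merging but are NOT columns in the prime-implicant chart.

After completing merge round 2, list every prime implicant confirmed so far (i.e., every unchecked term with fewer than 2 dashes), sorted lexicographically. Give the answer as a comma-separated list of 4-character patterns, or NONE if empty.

1000

[col 0] 0001*, 0011*, 0100*, 0101*, 0110*, 0111*, 1000, 1101*, 1111*
[col 1] -101*, -111*, 0-01*, 0-11*, 00-1*, 01-0*, 01-1*, 010-*, 011-*, 11-1*
[col 2] -1-1, 0--1, 01--
Prime implicants: -1-1, 0--1, 01--, 1000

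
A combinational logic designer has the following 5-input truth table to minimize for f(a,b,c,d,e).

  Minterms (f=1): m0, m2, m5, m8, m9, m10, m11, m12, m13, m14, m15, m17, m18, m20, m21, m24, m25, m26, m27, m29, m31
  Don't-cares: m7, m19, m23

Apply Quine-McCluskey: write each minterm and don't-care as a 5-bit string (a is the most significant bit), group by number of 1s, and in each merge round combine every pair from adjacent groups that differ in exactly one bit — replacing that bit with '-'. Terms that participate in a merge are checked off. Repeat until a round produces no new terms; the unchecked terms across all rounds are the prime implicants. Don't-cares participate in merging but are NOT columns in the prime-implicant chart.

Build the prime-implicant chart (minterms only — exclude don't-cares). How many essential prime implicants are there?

6

[col 0] 00000*, 00010*, 00101*, 00111*, 01000*, 01001*, 01010*, 01011*, 01100*, 01101*, 01110*, 01111*, 10001*, 10010*, 10011*, 10100*, 10101*, 10111*, 11000*, 11001*, 11010*, 11011*, 11101*, 11111*
[col 1] -0010*, -0101*, -0111*, -1000*, -1001*, -1010*, -1011*, -1101*, -1111*, 0-000*, 0-010*, 0-101*, 0-111*, 000-0*, 001-1*, 01-00*, 01-01*, 01-10*, 01-11*, 010-0*, 010-1*, 0100-*, 0101-*, 011-0*, 011-1*, 0110-*, 0111-*, 1-001*, 1-010*, 1-011*, 1-101*, 1-111*, 10-01*, 10-11*, 100-1*, 1001-*, 101-1*, 1010-, 11-01*, 11-11*, 110-0*, 110-1*, 1100-*, 1101-*, 111-1*
[col 2] --010, --101*, --111*, -01-1*, -1-01*, -1-11*, -10-0*, -10-1*, -100-*, -101-*, -11-1*, 0-0-0, 0-1-1*, 01--0*, 01--1*, 01-0-*, 01-1-*, 010--*, 011--*, 1--01*, 1--11*, 1-0-1*, 1-01-, 1-1-1*, 10--1*, 11--1*, 110--*
[col 3] --1-1, -1--1, -10--, 01---, 1---1
Prime implicants: --010, --1-1, -1--1, -10--, 0-0-0, 01---, 1---1, 1-01-, 1010-
PI chart (minterm → PIs covering it):
  0 | 0-0-0  (sole → essential)
  2 | --010,0-0-0
  5 | --1-1  (sole → essential)
  8 | -10--,0-0-0,01---
  9 | -1--1,-10--,01---
  10 | --010,-10--,0-0-0,01---
  11 | -1--1,-10--,01---
  12 | 01---  (sole → essential)
  13 | --1-1,-1--1,01---
  14 | 01---  (sole → essential)
  15 | --1-1,-1--1,01---
  17 | 1---1  (sole → essential)
  18 | --010,1-01-
  20 | 1010-  (sole → essential)
  21 | --1-1,1---1,1010-
  24 | -10--  (sole → essential)
  25 | -1--1,-10--,1---1
  26 | --010,-10--,1-01-
  27 | -1--1,-10--,1---1,1-01-
  29 | --1-1,-1--1,1---1
  31 | --1-1,-1--1,1---1
Essential prime implicants: --1-1, -10--, 0-0-0, 01---, 1---1, 1010-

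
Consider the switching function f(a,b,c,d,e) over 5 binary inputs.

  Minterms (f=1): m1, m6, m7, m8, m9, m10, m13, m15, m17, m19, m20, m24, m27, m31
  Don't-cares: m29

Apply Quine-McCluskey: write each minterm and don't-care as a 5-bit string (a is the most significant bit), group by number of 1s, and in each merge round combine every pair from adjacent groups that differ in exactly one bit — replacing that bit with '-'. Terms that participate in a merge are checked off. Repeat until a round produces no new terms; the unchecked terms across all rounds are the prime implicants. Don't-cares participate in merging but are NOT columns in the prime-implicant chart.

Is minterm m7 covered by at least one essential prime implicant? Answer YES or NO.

[col 0] 00001*, 00110*, 00111*, 01000*, 01001*, 01010*, 01101*, 01111*, 10001*, 10011*, 10100, 11000*, 11011*, 11101*, 11111*
[col 1] -0001, -1000, -1101*, -1111*, 0-001, 0-111, 0011-, 01-01, 010-0, 0100-, 011-1*, 1-011, 100-1, 11-11, 111-1*
[col 2] -11-1
Prime implicants: -0001, -1000, -11-1, 0-001, 0-111, 0011-, 01-01, 010-0, 0100-, 1-011, 100-1, 10100, 11-11
PI chart (minterm → PIs covering it):
  1 | -0001,0-001
  6 | 0011-  (sole → essential)
  7 | 0-111,0011-
  8 | -1000,010-0,0100-
  9 | 0-001,01-01,0100-
  10 | 010-0  (sole → essential)
  13 | -11-1,01-01
  15 | -11-1,0-111
  17 | -0001,100-1
  19 | 1-011,100-1
  20 | 10100  (sole → essential)
  24 | -1000  (sole → essential)
  27 | 1-011,11-11
  31 | -11-1,11-11
Essential prime implicants: -1000, 0011-, 010-0, 10100

YES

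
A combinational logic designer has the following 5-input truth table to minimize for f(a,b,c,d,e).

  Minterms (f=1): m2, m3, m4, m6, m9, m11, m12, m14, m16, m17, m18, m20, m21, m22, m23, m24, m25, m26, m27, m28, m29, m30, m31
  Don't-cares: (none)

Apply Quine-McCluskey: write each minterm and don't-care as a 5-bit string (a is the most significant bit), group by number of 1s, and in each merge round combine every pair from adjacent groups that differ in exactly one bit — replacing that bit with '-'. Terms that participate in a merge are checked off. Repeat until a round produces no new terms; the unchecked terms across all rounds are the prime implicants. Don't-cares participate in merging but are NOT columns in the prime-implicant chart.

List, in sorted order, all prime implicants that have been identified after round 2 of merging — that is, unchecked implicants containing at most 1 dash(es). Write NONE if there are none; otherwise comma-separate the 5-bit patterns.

[col 0] 00010*, 00011*, 00100*, 00110*, 01001*, 01011*, 01100*, 01110*, 10000*, 10001*, 10010*, 10100*, 10101*, 10110*, 10111*, 11000*, 11001*, 11010*, 11011*, 11100*, 11101*, 11110*, 11111*
[col 1] -0010*, -0100*, -0110*, -1001*, -1011*, -1100*, -1110*, 0-011, 0-100*, 0-110*, 00-10*, 0001-, 001-0*, 010-1*, 011-0*, 1-000*, 1-001*, 1-010*, 1-100*, 1-101*, 1-110*, 1-111*, 10-00*, 10-01*, 10-10*, 100-0*, 1000-*, 101-0*, 101-1*, 1010-*, 1011-*, 11-00*, 11-01*, 11-10*, 11-11*, 110-0*, 110-1*, 1100-*, 1101-*, 111-0*, 111-1*, 1110-*, 1111-*
[col 2] --100*, --110*, -0-10, -01-0*, -10-1, -11-0*, 0-1-0*, 1--00*, 1--01*, 1--10*, 1-0-0*, 1-00-*, 1-1-0*, 1-1-1*, 1-10-*, 1-11-*, 10--0*, 10-0-*, 101--*, 11--0*, 11--1*, 11-0-*, 11-1-*, 110--*, 111--*
[col 3] --1-0, 1---0, 1--0-, 1-1--, 11---
Prime implicants: --1-0, -0-10, -10-1, 0-011, 0001-, 1---0, 1--0-, 1-1--, 11---

0-011, 0001-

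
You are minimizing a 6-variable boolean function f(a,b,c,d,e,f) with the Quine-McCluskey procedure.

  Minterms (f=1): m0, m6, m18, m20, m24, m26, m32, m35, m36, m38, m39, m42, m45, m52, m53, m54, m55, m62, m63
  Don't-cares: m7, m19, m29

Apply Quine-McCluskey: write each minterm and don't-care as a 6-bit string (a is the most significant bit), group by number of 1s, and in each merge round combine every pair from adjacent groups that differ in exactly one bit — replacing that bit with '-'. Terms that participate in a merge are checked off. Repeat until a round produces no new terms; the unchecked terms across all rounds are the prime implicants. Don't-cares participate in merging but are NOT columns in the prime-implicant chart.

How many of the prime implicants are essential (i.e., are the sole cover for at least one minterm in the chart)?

Round 0: 000000✓ 000110✓ 000111✓ 010010✓ 010011✓ 010100✓ 011000✓ 011010✓ 011101 100000✓ 100011✓ 100100✓ 100110✓ 100111✓ 101010 101101 110100✓ 110101✓ 110110✓ 110111✓ 111110✓ 111111✓
Round 1: -00000 -00110✓ -00111✓ -10100 00011-✓ 01-010 01001- 0110-0 1-0100✓ 1-0110✓ 1-0111✓ 100-00 100-11 1001-0✓ 10011-✓ 11-110✓ 11-111✓ 1101-0✓ 1101-1✓ 11010-✓ 11011-✓ 11111-✓
Round 2: -0011- 1-01-0 1-011- 11-11- 1101--
PIs = {-00000, -0011-, -10100, 01-010, 01001-, 0110-0, 011101, 1-01-0, 1-011-, 100-00, 100-11, 101010, 101101, 11-11-, 1101--}
Coverage chart:
  m0: -00000 ←essential
  m6: -0011- ←essential
  m18: 01-010,01001-
  m20: -10100 ←essential
  m24: 0110-0 ←essential
  m26: 01-010,0110-0
  m32: -00000,100-00
  m35: 100-11 ←essential
  m36: 1-01-0,100-00
  m38: -0011-,1-01-0,1-011-
  m39: -0011-,1-011-,100-11
  m42: 101010 ←essential
  m45: 101101 ←essential
  m52: -10100,1-01-0,1101--
  m53: 1101-- ←essential
  m54: 1-01-0,1-011-,11-11-,1101--
  m55: 1-011-,11-11-,1101--
  m62: 11-11- ←essential
  m63: 11-11- ←essential
Essential: -00000, -0011-, -10100, 0110-0, 100-11, 101010, 101101, 11-11-, 1101--

9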